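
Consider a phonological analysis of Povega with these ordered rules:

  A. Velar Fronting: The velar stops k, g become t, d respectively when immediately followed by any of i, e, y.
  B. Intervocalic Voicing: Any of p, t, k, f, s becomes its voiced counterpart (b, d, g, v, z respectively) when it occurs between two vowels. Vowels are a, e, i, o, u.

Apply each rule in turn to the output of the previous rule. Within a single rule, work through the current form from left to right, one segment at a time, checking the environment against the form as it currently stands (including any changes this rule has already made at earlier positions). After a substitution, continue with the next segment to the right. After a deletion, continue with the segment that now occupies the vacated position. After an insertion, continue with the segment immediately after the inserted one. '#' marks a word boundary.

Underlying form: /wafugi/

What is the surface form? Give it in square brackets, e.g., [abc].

[wavudi]

A Velar Fronting: [wafugi] → [wafudi]
B Intervocalic Voicing: [wafudi] → [wavudi]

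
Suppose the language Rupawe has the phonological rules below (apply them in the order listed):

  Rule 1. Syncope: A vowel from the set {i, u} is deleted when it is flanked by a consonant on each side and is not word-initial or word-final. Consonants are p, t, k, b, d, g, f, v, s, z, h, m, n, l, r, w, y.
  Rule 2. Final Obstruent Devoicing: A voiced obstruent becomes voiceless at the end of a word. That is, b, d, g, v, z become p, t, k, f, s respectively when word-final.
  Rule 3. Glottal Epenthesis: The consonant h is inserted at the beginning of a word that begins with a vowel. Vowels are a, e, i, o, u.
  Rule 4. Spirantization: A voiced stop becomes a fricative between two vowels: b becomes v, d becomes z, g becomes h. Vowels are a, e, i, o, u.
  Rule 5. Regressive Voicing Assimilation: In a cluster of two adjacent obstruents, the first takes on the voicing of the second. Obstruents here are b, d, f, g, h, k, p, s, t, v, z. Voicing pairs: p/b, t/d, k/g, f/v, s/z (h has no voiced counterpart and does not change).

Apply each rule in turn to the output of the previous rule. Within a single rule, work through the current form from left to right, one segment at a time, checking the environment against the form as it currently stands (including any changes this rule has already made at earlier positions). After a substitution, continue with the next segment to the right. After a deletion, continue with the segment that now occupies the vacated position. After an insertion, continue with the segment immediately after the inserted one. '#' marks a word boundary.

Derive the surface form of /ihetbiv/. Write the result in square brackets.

[hihedpf]

Rule 1 Syncope: [ihetbiv] → [ihetbv]
Rule 2 Final Obstruent Devoicing: [ihetbv] → [ihetbf]
Rule 3 Glottal Epenthesis: [ihetbf] → [hihetbf]
Rule 4 Spirantization: no change — [hihetbf]
Rule 5 Regressive Voicing Assimilation: [hihetbf] → [hihedpf]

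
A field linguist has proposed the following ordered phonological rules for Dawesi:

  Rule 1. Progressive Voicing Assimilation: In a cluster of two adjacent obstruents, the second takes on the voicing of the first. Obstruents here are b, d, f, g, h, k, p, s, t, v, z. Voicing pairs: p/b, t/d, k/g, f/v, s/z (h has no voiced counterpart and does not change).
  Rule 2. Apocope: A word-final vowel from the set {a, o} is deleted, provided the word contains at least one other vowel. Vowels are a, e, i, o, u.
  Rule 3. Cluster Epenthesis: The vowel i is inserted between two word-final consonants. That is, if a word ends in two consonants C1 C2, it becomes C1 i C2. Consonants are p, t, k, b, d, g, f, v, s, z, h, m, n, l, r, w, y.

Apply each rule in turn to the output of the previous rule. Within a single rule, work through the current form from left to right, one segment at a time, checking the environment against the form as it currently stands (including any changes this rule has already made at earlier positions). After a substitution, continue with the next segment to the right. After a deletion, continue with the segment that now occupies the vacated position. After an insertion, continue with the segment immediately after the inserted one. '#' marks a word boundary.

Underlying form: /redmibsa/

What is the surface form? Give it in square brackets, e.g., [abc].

Rule 1 Progressive Voicing Assimilation: [redmibsa] → [redmibza]
Rule 2 Apocope: [redmibza] → [redmibz]
Rule 3 Cluster Epenthesis: [redmibz] → [redmibiz]

[redmibiz]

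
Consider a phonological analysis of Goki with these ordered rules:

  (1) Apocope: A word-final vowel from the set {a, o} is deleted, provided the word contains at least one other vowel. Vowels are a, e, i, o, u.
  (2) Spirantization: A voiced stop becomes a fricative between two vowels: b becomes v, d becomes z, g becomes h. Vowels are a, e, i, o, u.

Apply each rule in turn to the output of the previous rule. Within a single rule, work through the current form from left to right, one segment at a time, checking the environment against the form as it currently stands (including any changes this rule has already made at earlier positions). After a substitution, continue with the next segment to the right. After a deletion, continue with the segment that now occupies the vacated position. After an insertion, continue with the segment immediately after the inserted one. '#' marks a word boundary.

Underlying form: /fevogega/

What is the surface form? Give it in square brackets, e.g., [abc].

(1) Apocope: [fevogega] → [fevogeg]
(2) Spirantization: [fevogeg] → [fevoheg]

[fevoheg]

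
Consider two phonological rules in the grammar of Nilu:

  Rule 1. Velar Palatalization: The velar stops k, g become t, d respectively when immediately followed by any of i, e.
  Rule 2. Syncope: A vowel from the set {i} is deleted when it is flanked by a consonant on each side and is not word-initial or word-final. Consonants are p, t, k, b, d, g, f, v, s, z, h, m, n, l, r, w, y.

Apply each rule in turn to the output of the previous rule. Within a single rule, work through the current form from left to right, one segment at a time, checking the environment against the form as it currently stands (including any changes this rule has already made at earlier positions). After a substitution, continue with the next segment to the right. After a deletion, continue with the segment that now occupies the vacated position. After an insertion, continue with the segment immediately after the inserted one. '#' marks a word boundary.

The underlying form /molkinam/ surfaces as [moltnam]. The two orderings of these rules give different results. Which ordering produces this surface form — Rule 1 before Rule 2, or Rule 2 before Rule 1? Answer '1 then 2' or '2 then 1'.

1 then 2

Order 1 then 2:
  1 Velar Palatalization: [molkinam] → [moltinam]
  2 Syncope: [moltinam] → [moltnam]
  result: [moltnam]
Order 2 then 1:
  2 Syncope: [molkinam] → [molknam]
  1 Velar Palatalization: no change — [molknam]
  result: [molknam]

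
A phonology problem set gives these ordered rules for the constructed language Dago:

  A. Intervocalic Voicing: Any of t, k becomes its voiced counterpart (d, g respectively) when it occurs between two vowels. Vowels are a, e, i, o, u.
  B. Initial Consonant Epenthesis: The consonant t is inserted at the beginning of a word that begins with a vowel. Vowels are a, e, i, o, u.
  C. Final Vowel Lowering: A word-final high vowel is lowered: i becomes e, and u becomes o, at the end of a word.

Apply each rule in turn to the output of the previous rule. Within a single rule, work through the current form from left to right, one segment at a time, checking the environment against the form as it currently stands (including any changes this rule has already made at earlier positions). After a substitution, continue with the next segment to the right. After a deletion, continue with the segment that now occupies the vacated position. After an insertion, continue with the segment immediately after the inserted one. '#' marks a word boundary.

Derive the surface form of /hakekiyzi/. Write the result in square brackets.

A Intervocalic Voicing: [hakekiyzi] → [hagegiyzi]
B Initial Consonant Epenthesis: no change — [hagegiyzi]
C Final Vowel Lowering: [hagegiyzi] → [hagegiyze]

[hagegiyze]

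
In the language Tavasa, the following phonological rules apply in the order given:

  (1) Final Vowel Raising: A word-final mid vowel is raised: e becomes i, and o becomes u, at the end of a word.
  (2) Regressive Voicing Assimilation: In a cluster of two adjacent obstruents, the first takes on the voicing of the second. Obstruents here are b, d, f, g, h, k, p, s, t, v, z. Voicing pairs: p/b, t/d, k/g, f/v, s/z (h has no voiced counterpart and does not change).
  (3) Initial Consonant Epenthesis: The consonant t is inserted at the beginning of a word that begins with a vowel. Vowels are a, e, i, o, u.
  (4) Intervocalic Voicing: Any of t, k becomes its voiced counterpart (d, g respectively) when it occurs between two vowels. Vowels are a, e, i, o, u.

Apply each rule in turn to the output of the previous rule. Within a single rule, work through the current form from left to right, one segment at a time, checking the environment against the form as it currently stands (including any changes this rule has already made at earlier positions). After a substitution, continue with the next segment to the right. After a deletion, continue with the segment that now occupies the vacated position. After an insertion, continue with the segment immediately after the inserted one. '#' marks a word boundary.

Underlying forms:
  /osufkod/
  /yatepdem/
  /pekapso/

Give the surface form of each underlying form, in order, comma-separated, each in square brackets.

/osufkod/:
  (1) Final Vowel Raising: no change — [osufkod]
  (2) Regressive Voicing Assimilation: no change — [osufkod]
  (3) Initial Consonant Epenthesis: [osufkod] → [tosufkod]
  (4) Intervocalic Voicing: no change — [tosufkod]
/yatepdem/:
  (1) Final Vowel Raising: no change — [yatepdem]
  (2) Regressive Voicing Assimilation: [yatepdem] → [yatebdem]
  (3) Initial Consonant Epenthesis: no change — [yatebdem]
  (4) Intervocalic Voicing: [yatebdem] → [yadebdem]
/pekapso/:
  (1) Final Vowel Raising: [pekapso] → [pekapsu]
  (2) Regressive Voicing Assimilation: no change — [pekapsu]
  (3) Initial Consonant Epenthesis: no change — [pekapsu]
  (4) Intervocalic Voicing: [pekapsu] → [pegapsu]

[tosufkod], [yadebdem], [pegapsu]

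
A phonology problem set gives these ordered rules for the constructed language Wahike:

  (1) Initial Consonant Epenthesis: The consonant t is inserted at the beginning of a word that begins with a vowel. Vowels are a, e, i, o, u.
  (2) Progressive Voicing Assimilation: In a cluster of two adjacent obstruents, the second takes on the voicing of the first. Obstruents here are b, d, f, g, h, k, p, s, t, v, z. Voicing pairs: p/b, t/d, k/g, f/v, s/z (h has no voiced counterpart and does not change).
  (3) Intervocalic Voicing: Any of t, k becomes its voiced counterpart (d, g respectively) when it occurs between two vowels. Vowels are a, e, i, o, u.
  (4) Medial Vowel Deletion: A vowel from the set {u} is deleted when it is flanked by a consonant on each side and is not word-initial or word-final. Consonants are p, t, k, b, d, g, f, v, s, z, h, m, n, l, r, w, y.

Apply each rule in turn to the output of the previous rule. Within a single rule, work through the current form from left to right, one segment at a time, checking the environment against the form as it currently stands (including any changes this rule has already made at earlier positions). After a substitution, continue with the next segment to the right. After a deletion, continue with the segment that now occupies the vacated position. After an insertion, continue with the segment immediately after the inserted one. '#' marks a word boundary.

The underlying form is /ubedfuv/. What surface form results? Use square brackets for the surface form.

[tbedvv]

(1) Initial Consonant Epenthesis: [ubedfuv] → [tubedfuv]
(2) Progressive Voicing Assimilation: [tubedfuv] → [tubedvuv]
(3) Intervocalic Voicing: no change — [tubedvuv]
(4) Medial Vowel Deletion: [tubedvuv] → [tbedvv]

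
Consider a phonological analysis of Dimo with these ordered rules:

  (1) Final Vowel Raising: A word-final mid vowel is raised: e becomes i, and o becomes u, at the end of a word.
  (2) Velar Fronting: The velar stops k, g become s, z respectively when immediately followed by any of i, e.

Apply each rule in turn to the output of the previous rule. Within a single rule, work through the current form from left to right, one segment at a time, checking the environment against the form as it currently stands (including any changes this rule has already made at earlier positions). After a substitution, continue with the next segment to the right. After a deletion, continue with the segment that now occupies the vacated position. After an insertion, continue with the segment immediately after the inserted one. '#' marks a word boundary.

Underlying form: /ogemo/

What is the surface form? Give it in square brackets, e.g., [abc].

[ozemu]

(1) Final Vowel Raising: [ogemo] → [ogemu]
(2) Velar Fronting: [ogemu] → [ozemu]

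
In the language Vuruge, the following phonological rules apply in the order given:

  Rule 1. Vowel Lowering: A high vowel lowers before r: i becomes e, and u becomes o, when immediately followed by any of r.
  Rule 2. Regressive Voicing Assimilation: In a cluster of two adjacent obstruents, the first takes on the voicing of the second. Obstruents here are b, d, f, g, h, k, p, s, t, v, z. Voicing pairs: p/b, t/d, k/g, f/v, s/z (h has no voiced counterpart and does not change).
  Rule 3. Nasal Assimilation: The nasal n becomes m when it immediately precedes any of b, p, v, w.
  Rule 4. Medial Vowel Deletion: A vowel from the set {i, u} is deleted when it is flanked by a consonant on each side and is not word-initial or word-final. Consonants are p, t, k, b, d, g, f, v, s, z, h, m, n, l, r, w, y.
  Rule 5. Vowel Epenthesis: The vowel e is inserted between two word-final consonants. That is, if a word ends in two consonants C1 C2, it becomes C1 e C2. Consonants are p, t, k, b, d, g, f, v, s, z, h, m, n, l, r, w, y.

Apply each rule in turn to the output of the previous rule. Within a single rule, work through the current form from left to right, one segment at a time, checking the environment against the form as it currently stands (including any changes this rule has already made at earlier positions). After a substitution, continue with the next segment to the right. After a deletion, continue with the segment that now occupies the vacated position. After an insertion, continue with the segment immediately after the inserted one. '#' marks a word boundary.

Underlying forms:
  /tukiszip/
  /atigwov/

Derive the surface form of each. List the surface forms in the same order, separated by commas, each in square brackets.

/tukiszip/:
  Rule 1 Vowel Lowering: no change — [tukiszip]
  Rule 2 Regressive Voicing Assimilation: [tukiszip] → [tukizzip]
  Rule 3 Nasal Assimilation: no change — [tukizzip]
  Rule 4 Medial Vowel Deletion: [tukizzip] → [tkzzp]
  Rule 5 Vowel Epenthesis: [tkzzp] → [tkzzep]
/atigwov/:
  Rule 1 Vowel Lowering: no change — [atigwov]
  Rule 2 Regressive Voicing Assimilation: no change — [atigwov]
  Rule 3 Nasal Assimilation: no change — [atigwov]
  Rule 4 Medial Vowel Deletion: [atigwov] → [atgwov]
  Rule 5 Vowel Epenthesis: no change — [atgwov]

[tkzzep], [atgwov]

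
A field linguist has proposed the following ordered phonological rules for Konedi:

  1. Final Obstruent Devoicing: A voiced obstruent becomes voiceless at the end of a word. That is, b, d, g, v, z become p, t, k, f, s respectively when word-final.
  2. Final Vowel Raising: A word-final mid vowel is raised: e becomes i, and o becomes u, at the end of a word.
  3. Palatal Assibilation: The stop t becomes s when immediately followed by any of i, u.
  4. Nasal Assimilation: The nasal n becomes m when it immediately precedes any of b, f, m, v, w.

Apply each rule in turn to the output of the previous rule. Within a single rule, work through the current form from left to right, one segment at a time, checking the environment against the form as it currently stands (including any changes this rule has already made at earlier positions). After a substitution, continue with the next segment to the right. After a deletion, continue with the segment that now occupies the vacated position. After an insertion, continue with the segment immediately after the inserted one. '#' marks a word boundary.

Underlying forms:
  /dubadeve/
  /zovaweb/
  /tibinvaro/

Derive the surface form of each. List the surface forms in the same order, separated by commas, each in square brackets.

[dubadevi], [zovawep], [sibimvaru]

/dubadeve/:
  1 Final Obstruent Devoicing: no change — [dubadeve]
  2 Final Vowel Raising: [dubadeve] → [dubadevi]
  3 Palatal Assibilation: no change — [dubadevi]
  4 Nasal Assimilation: no change — [dubadevi]
/zovaweb/:
  1 Final Obstruent Devoicing: [zovaweb] → [zovawep]
  2 Final Vowel Raising: no change — [zovawep]
  3 Palatal Assibilation: no change — [zovawep]
  4 Nasal Assimilation: no change — [zovawep]
/tibinvaro/:
  1 Final Obstruent Devoicing: no change — [tibinvaro]
  2 Final Vowel Raising: [tibinvaro] → [tibinvaru]
  3 Palatal Assibilation: [tibinvaru] → [sibinvaru]
  4 Nasal Assimilation: [sibinvaru] → [sibimvaru]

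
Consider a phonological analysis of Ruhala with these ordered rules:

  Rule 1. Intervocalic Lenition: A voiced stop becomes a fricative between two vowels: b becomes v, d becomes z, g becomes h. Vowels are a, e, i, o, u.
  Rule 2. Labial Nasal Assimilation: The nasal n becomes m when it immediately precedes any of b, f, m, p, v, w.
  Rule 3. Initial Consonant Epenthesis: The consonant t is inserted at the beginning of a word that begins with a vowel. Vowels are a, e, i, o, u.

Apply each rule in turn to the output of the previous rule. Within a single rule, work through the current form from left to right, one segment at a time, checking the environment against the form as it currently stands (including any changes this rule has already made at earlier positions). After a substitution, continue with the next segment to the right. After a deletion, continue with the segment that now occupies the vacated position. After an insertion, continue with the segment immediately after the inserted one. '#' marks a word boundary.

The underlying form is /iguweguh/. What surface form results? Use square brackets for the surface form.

Rule 1 Intervocalic Lenition: [iguweguh] → [ihuwehuh]
Rule 2 Labial Nasal Assimilation: no change — [ihuwehuh]
Rule 3 Initial Consonant Epenthesis: [ihuwehuh] → [tihuwehuh]

[tihuwehuh]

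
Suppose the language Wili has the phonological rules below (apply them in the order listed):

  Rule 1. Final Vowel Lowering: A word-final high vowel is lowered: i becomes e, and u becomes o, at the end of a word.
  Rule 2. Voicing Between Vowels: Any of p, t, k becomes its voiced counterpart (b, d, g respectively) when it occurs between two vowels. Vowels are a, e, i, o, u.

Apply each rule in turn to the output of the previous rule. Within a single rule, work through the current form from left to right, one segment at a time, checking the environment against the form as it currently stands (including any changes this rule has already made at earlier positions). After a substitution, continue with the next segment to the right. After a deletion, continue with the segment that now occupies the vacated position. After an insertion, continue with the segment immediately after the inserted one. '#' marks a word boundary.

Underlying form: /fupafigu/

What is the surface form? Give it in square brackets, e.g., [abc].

[fubafigo]

Rule 1 Final Vowel Lowering: [fupafigu] → [fupafigo]
Rule 2 Voicing Between Vowels: [fupafigo] → [fubafigo]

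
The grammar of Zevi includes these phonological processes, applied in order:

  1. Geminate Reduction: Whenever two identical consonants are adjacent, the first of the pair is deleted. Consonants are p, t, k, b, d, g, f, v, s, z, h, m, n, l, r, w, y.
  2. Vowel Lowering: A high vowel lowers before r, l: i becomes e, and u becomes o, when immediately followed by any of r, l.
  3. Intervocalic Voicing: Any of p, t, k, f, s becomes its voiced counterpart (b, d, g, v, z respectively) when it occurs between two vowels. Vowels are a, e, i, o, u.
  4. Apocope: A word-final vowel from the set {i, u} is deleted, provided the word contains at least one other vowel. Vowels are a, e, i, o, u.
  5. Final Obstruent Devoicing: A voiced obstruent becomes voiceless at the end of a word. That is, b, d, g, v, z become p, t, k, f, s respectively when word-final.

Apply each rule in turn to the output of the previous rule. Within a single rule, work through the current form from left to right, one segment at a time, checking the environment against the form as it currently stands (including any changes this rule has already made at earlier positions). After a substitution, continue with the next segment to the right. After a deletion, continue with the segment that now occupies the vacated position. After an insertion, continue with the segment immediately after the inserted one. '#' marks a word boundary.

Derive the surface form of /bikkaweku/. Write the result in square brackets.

1 Geminate Reduction: [bikkaweku] → [bikaweku]
2 Vowel Lowering: no change — [bikaweku]
3 Intervocalic Voicing: [bikaweku] → [bigawegu]
4 Apocope: [bigawegu] → [bigaweg]
5 Final Obstruent Devoicing: [bigaweg] → [bigawek]

[bigawek]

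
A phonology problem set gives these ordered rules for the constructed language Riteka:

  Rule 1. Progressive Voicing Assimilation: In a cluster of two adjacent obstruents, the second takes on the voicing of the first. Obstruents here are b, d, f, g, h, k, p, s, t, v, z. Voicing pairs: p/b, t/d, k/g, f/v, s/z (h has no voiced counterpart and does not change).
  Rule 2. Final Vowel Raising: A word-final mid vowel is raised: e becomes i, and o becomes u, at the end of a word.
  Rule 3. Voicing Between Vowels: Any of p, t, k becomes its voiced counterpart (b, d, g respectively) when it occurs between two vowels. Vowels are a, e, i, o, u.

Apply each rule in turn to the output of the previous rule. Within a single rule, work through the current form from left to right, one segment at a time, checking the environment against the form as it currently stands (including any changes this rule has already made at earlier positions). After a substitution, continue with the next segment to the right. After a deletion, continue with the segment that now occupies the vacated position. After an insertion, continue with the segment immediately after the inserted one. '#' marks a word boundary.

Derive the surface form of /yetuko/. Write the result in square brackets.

Rule 1 Progressive Voicing Assimilation: no change — [yetuko]
Rule 2 Final Vowel Raising: [yetuko] → [yetuku]
Rule 3 Voicing Between Vowels: [yetuku] → [yedugu]

[yedugu]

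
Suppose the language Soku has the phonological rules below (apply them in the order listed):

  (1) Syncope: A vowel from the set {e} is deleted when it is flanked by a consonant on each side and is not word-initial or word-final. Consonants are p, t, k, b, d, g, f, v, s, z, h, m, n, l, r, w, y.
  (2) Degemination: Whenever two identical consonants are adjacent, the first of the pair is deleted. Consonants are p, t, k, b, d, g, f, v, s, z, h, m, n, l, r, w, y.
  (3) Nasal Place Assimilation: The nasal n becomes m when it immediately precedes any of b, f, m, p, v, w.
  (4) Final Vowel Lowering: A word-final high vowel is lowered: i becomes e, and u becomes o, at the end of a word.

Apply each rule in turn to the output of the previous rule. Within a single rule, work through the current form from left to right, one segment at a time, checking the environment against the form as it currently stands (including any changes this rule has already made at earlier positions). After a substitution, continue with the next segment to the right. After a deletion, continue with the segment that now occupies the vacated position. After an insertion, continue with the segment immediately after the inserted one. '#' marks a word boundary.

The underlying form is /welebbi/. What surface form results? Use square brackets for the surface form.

[wlbe]

(1) Syncope: [welebbi] → [wlbbi]
(2) Degemination: [wlbbi] → [wlbi]
(3) Nasal Place Assimilation: no change — [wlbi]
(4) Final Vowel Lowering: [wlbi] → [wlbe]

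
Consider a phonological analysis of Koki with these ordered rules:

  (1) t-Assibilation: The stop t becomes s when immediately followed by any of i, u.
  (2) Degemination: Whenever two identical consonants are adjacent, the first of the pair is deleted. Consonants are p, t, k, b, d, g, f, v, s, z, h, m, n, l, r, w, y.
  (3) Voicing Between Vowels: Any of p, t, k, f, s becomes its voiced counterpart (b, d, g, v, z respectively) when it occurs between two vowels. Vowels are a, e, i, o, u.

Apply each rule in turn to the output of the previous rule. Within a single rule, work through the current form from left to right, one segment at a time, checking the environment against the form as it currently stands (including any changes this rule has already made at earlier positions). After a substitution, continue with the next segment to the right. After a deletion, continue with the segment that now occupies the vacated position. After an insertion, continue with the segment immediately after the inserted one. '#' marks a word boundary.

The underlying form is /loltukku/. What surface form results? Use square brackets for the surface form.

(1) t-Assibilation: [loltukku] → [lolsukku]
(2) Degemination: [lolsukku] → [lolsuku]
(3) Voicing Between Vowels: [lolsuku] → [lolsugu]

[lolsugu]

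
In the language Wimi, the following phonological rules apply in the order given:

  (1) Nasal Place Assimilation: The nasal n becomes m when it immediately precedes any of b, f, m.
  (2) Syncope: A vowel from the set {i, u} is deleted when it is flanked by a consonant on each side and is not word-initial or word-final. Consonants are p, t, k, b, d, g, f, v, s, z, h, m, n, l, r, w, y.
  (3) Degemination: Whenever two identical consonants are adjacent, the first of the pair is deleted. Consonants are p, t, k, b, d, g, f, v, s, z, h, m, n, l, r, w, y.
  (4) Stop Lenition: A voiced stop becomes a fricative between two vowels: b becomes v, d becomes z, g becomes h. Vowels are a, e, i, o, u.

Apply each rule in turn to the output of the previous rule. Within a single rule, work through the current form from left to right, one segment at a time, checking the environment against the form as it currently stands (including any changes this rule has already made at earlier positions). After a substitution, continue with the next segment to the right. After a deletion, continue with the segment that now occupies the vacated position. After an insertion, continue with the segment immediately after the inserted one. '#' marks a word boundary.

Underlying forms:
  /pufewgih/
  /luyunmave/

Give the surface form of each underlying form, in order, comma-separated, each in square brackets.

/pufewgih/:
  (1) Nasal Place Assimilation: no change — [pufewgih]
  (2) Syncope: [pufewgih] → [pfewgh]
  (3) Degemination: no change — [pfewgh]
  (4) Stop Lenition: no change — [pfewgh]
/luyunmave/:
  (1) Nasal Place Assimilation: [luyunmave] → [luyummave]
  (2) Syncope: [luyummave] → [lymmave]
  (3) Degemination: [lymmave] → [lymave]
  (4) Stop Lenition: no change — [lymave]

[pfewgh], [lymave]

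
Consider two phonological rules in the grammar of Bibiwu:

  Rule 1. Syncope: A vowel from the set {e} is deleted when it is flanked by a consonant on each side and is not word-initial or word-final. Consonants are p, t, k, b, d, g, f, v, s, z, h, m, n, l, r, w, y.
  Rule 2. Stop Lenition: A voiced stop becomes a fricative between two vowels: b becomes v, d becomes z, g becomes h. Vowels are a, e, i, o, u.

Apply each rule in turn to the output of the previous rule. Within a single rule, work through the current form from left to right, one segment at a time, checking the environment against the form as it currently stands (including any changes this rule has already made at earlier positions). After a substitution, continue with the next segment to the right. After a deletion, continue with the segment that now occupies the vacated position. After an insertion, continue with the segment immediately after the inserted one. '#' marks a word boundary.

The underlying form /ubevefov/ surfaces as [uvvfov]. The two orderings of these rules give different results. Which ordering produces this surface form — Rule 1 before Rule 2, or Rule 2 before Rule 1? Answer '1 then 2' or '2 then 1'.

2 then 1

Order 1 then 2:
  1 Syncope: [ubevefov] → [ubvfov]
  2 Stop Lenition: no change — [ubvfov]
  result: [ubvfov]
Order 2 then 1:
  2 Stop Lenition: [ubevefov] → [uvevefov]
  1 Syncope: [uvevefov] → [uvvfov]
  result: [uvvfov]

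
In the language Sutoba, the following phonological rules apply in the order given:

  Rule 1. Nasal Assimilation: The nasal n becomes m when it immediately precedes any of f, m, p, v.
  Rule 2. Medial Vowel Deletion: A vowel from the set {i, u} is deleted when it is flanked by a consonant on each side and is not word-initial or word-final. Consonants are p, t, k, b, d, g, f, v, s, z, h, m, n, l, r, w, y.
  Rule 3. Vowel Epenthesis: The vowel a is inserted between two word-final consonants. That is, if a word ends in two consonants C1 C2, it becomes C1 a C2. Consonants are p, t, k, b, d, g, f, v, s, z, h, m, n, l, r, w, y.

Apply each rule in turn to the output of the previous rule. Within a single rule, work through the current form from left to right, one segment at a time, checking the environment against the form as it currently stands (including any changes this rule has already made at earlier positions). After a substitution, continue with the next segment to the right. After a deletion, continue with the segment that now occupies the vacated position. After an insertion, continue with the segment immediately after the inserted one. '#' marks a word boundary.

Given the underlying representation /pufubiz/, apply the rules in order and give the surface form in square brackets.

[pfbaz]

Rule 1 Nasal Assimilation: no change — [pufubiz]
Rule 2 Medial Vowel Deletion: [pufubiz] → [pfbz]
Rule 3 Vowel Epenthesis: [pfbz] → [pfbaz]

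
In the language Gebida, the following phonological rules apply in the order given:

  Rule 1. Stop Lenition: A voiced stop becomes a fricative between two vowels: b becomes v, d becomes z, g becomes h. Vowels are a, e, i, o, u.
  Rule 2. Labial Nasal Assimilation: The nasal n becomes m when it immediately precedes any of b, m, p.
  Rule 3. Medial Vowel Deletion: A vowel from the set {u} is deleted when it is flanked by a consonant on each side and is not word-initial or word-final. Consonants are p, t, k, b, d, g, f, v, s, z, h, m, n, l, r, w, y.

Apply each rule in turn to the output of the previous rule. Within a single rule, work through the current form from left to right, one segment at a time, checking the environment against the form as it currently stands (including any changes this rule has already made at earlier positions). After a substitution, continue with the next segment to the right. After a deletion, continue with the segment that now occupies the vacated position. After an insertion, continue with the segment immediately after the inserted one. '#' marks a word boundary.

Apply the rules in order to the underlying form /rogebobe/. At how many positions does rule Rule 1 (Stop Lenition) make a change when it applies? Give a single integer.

Rule 1 Stop Lenition: [rogebobe] → [rohevove]
Rule 2 Labial Nasal Assimilation: no change — [rohevove]
Rule 3 Medial Vowel Deletion: no change — [rohevove]
Rule Rule 1 changed 3 position(s).

3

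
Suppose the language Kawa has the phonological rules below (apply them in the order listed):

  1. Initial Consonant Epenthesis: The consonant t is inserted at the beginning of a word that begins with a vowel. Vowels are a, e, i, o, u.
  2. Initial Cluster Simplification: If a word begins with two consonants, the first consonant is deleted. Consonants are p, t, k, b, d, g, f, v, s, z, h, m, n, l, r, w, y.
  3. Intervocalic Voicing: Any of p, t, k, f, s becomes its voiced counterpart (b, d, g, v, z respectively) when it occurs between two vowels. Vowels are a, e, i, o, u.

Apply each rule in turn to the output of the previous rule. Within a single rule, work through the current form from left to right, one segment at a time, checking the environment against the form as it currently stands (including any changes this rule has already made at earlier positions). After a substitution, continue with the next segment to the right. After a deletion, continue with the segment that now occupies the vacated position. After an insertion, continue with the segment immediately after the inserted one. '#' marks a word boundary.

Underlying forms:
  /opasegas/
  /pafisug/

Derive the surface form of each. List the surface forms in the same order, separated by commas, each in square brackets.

[tobazegas], [pavizug]

/opasegas/:
  1 Initial Consonant Epenthesis: [opasegas] → [topasegas]
  2 Initial Cluster Simplification: no change — [topasegas]
  3 Intervocalic Voicing: [topasegas] → [tobazegas]
/pafisug/:
  1 Initial Consonant Epenthesis: no change — [pafisug]
  2 Initial Cluster Simplification: no change — [pafisug]
  3 Intervocalic Voicing: [pafisug] → [pavizug]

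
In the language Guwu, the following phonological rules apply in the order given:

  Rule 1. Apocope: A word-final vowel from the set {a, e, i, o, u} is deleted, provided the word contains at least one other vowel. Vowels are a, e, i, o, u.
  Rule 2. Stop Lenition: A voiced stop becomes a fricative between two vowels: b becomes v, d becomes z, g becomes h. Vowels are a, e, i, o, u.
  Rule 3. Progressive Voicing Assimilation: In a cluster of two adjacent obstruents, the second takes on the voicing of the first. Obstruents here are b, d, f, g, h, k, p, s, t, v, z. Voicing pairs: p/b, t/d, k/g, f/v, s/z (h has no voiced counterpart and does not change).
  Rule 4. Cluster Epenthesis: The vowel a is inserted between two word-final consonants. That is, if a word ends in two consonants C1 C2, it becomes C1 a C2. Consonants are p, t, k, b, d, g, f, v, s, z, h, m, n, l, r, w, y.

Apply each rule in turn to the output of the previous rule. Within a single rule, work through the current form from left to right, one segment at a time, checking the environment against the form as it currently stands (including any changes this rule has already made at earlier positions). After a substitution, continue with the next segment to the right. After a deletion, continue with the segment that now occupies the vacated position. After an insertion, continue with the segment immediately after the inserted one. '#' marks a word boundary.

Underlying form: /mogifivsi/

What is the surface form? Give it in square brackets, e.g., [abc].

Rule 1 Apocope: [mogifivsi] → [mogifivs]
Rule 2 Stop Lenition: [mogifivs] → [mohifivs]
Rule 3 Progressive Voicing Assimilation: [mohifivs] → [mohifivz]
Rule 4 Cluster Epenthesis: [mohifivz] → [mohifivaz]

[mohifivaz]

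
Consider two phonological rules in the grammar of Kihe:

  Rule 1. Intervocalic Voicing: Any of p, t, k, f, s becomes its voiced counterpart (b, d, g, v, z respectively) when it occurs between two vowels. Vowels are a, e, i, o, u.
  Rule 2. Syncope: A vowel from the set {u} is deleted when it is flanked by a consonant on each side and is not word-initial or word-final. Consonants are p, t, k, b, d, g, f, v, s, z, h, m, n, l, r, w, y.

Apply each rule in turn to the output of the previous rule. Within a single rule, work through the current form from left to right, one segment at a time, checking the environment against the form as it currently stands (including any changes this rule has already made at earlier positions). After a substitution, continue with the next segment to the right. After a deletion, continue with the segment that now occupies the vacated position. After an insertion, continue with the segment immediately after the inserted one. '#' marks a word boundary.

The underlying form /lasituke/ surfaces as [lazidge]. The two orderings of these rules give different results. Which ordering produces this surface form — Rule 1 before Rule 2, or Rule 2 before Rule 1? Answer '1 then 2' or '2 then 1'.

1 then 2

Order 1 then 2:
  1 Intervocalic Voicing: [lasituke] → [laziduge]
  2 Syncope: [laziduge] → [lazidge]
  result: [lazidge]
Order 2 then 1:
  2 Syncope: [lasituke] → [lasitke]
  1 Intervocalic Voicing: [lasitke] → [lazitke]
  result: [lazitke]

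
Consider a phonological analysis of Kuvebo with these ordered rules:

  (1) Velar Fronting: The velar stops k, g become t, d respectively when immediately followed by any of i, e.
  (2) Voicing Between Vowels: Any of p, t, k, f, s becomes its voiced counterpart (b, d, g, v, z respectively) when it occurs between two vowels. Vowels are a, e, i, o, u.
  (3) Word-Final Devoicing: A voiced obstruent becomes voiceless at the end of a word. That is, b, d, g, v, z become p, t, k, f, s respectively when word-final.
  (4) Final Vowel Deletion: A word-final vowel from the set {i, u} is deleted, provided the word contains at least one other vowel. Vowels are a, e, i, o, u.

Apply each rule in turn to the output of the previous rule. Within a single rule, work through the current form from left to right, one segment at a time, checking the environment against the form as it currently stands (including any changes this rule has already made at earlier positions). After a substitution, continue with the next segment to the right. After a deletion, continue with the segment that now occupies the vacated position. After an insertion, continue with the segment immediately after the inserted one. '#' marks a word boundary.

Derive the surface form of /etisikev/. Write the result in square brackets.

(1) Velar Fronting: [etisikev] → [etisitev]
(2) Voicing Between Vowels: [etisitev] → [edizidev]
(3) Word-Final Devoicing: [edizidev] → [edizidef]
(4) Final Vowel Deletion: no change — [edizidef]

[edizidef]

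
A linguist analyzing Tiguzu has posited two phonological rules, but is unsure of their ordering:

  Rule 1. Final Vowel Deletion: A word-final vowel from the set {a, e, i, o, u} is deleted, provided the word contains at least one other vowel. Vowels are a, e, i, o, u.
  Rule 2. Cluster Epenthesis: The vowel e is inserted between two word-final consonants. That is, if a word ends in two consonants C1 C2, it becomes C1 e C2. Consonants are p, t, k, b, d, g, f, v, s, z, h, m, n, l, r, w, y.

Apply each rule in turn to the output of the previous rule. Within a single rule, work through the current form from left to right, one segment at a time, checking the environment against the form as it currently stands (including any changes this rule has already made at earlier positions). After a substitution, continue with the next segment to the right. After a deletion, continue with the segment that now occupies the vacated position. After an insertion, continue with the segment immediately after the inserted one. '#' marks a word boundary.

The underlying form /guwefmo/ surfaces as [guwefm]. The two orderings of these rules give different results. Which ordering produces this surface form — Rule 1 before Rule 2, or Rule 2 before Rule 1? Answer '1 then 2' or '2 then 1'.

Order 1 then 2:
  1 Final Vowel Deletion: [guwefmo] → [guwefm]
  2 Cluster Epenthesis: [guwefm] → [guwefem]
  result: [guwefem]
Order 2 then 1:
  2 Cluster Epenthesis: no change — [guwefmo]
  1 Final Vowel Deletion: [guwefmo] → [guwefm]
  result: [guwefm]

2 then 1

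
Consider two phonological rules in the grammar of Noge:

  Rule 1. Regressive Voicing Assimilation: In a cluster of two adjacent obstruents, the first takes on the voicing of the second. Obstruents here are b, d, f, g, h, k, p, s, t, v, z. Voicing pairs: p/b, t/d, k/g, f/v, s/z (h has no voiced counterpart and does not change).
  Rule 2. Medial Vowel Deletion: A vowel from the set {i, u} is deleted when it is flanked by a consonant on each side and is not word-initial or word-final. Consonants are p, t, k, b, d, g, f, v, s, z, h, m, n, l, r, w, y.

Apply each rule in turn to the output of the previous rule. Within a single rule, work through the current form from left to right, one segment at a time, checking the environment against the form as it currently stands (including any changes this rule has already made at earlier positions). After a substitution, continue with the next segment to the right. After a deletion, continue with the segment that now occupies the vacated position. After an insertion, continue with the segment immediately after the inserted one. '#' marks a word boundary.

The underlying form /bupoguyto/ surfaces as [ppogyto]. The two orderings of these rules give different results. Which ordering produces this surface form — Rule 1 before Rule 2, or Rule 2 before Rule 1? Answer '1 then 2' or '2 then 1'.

2 then 1

Order 1 then 2:
  1 Regressive Voicing Assimilation: no change — [bupoguyto]
  2 Medial Vowel Deletion: [bupoguyto] → [bpogyto]
  result: [bpogyto]
Order 2 then 1:
  2 Medial Vowel Deletion: [bupoguyto] → [bpogyto]
  1 Regressive Voicing Assimilation: [bpogyto] → [ppogyto]
  result: [ppogyto]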